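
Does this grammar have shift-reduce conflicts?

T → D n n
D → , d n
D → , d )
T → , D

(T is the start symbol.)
Augment with T' → T and build the canonical LR(0) collection (I0 = CLOSURE({[T' → . T]}), then GOTO on every symbol after a dot until no new states appear). It has 11 states:
  I0: { [D → . , d )], [D → . , d n], [T → . , D], [T → . D n n], [T' → . T] }  — shift
  I1: { [D → , . d )], [D → , . d n], [D → . , d )], [D → . , d n], [T → , . D] }  — shift
  I2: { [T → D . n n] }  — shift
  I3: { [T' → T .] }  — accept
  I4: { [T → D n . n] }  — shift
  I5: { [T → D n n .] }  — reduce
  I6: { [D → , . d )], [D → , . d n] }  — shift
  I7: { [T → , D .] }  — reduce
  I8: { [D → , d . )], [D → , d . n] }  — shift
  I9: { [D → , d ) .] }  — reduce
  I10: { [D → , d n .] }  — reduce

No state contains both a complete item and a shift item.

Answer: No shift-reduce conflicts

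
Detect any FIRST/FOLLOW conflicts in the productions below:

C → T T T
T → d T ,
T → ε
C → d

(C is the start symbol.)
Yes. T → d T ',' with FOLLOW(T) on { 'd' }

A FIRST/FOLLOW conflict occurs when a non-terminal N has a nullable alternative N → β (β ⇒* ε) and another alternative N → α with FIRST(α) ∩ FOLLOW(N) ≠ ∅: on such a lookahead the parser cannot decide between expanding α and letting N vanish via β.

Nullable non-terminals: C, T.
FIRST sets used below: FIRST(T) = { 'd', ε }

C: nullable alternative(s) C → T T T; FOLLOW(C) = { $ }
  C → T T T: FIRST \ {ε} = { 'd' } — this is the only nullable alternative, skip
  C → d: FIRST \ {ε} = { 'd' } — disjoint from FOLLOW(C)

T: nullable alternative(s) T → ε; FOLLOW(T) = { $, ',', 'd' }
  T → d T ,: FIRST \ {ε} = { 'd' } — overlaps FOLLOW(T) on { 'd' }: CONFLICT
  T → ε: FIRST \ {ε} = { } — this is the only nullable alternative, skip

So the grammar has 1 FIRST/FOLLOW conflict (marked CONFLICT above).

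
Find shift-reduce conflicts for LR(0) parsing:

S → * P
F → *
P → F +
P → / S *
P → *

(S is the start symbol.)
No shift-reduce conflicts

A shift-reduce conflict occurs when an LR(0) state has both:
  - a complete (reduce) item [A → α .] (dot at the end), and
  - a shift item [B → β . c γ] (dot before a terminal).

Augment with S' → S and build the canonical LR(0) collection (I0 = CLOSURE({[S' → . S]}), then GOTO on every symbol after a dot until no new states appear). It has 10 states:
  I0: { [S → . * P], [S' → . S] }  — shift
  I1: { [F → . *], [P → . *], [P → . / S *], [P → . F +], [S → * . P] }  — shift
  I2: { [S' → S .] }  — accept
  I3: { [F → * .], [P → * .] }  — 2 reduces
  I4: { [P → / . S *], [S → . * P] }  — shift
  I5: { [P → F . +] }  — shift
  I6: { [S → * P .] }  — reduce
  I7: { [P → F + .] }  — reduce
  I8: { [P → / S . *] }  — shift
  I9: { [P → / S * .] }  — reduce

No state contains both a complete item and a shift item.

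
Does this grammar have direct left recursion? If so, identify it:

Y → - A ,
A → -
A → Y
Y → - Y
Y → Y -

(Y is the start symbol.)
Direct left recursion occurs when N → N α for some non-terminal N (the right-hand side begins with the left-hand side itself).

Y → - A ,: starts with '-'
A → -: starts with '-'
A → Y: starts with Y
Y → - Y: starts with '-'
Y → Y -: LEFT RECURSIVE (starts with Y)

The grammar has direct left recursion on: Y.

Answer: Yes, Y is left-recursive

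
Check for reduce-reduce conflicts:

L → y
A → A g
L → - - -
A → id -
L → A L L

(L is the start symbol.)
Augment with L' → L and build the canonical LR(0) collection (I0 = CLOSURE({[L' → . L]}), then GOTO on every symbol after a dot until no new states appear). It has 12 states:
  I0: { [A → . A g], [A → . id -], [L → . - - -], [L → . A L L], [L → . y], [L' → . L] }  — shift
  I1: { [L → - . - -] }  — shift
  I2: { [A → . A g], [A → . id -], [A → A . g], [L → . - - -], [L → . A L L], [L → . y], [L → A . L L] }  — shift
  I3: { [L' → L .] }  — accept
  I4: { [A → id . -] }  — shift
  I5: { [L → y .] }  — reduce
  I6: { [A → id - .] }  — reduce
  I7: { [A → . A g], [A → . id -], [L → . - - -], [L → . A L L], [L → . y], [L → A L . L] }  — shift
  I8: { [A → A g .] }  — reduce
  I9: { [L → A L L .] }  — reduce
  I10: { [L → - - . -] }  — shift
  I11: { [L → - - - .] }  — reduce

No state contains more than one complete item.

Answer: No reduce-reduce conflicts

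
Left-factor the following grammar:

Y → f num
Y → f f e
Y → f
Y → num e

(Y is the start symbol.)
Left-factoring transforms A → αβ₁ | αβ₂ into A → αA' and A' → β₁ | β₂
(α is the longest common prefix among the alternatives). Repeat until
no nonterminal has two alternatives with a common prefix.

Round 1: Y has alternatives sharing prefix 'f'. Introduce Y': Y → f Y'
  Add: Y' → num
  Add: Y' → f e
  Add: Y' → ε

No remaining common prefixes — done.

Resulting grammar:
Y → f Y'
Y' → num
Y' → f e
Y' → ε
Y → num e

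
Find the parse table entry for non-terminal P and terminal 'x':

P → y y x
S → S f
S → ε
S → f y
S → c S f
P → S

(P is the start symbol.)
To find M[P, 'x'], we find productions for P where 'x' is in the predict set (PREDICT(N → α) = (FIRST(α) \ {ε}) ∪ (FOLLOW(N) if α ⇒* ε)).

Relevant sets:
  FIRST(S) = { 'c', 'f', ε }
  FOLLOW(P) = { $ }

P → y y x: PREDICT = { 'y' }
P → S: PREDICT = { $, 'c', 'f' }

M[P, 'x'] is empty (no production applies)

Answer: Empty (error entry)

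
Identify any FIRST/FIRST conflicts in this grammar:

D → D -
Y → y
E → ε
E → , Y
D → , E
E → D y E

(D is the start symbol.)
Yes. D → D '-' / D → ',' E on { ',' }; E → ',' Y / E → D y E on { ',' }

FIRST sets of the non-terminals at (or reachable through a nullable prefix from) the front of some alternative:
  FIRST(D) = { ',' }

Productions for D:
  D → D -: FIRST = { ',' }
  D → , E: FIRST = { ',' }
Productions for E:
  E → ε: FIRST = { ε }
  E → , Y: FIRST = { ',' }
  E → D y E: FIRST = { ',' }
Y has only one production, so no FIRST/FIRST conflict is possible there.

Conflict for D: D → D - and D → , E
  Overlap: { ',' }
Conflict for E: E → , Y and E → D y E
  Overlap: { ',' }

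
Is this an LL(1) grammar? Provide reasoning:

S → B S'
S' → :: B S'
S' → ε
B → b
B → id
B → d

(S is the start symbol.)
Yes, the grammar is LL(1).

A grammar is LL(1) if for each non-terminal N with multiple productions, the predict sets of those productions are pairwise disjoint, where PREDICT(N → α) = (FIRST(α) \ {ε}) ∪ (FOLLOW(N) if α ⇒* ε).

Relevant sets:
  FOLLOW(S') = { $ }

For S':
  PREDICT(S' → :: B S') = { '::' }
  PREDICT(S' → ε) = { $ }
For B:
  PREDICT(B → b) = { 'b' }
  PREDICT(B → id) = { 'id' }
  PREDICT(B → d) = { 'd' }
S has a single production, so nothing to check there.

All predict sets are disjoint. The grammar IS LL(1).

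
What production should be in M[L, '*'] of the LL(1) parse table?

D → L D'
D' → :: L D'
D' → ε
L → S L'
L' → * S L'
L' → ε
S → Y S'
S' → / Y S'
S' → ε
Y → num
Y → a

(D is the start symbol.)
Empty (error entry)

To find M[L, '*'], we find productions for L where '*' is in the predict set (PREDICT(N → α) = (FIRST(α) \ {ε}) ∪ (FOLLOW(N) if α ⇒* ε)).

Relevant sets:
  FIRST(S) = { 'a', 'num' }

L → S L': PREDICT = { 'a', 'num' }

M[L, '*'] is empty (no production applies)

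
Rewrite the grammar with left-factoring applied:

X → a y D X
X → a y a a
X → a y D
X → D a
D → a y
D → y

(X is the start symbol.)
Left-factoring transforms A → αβ₁ | αβ₂ into A → αA' and A' → β₁ | β₂
(α is the longest common prefix among the alternatives). Repeat until
no nonterminal has two alternatives with a common prefix.

Round 1: X has alternatives sharing prefix 'a y'. Introduce X': X → a y X'
  Add: X' → D X
  Add: X' → a a
  Add: X' → D

Round 2: X' has alternatives sharing prefix 'D'. Introduce X'': X' → D X''
  Add: X'' → X
  Add: X'' → ε

No remaining common prefixes — done.

Resulting grammar:
X → a y X'
X' → D X''
X'' → X
X'' → ε
X' → a a
X → D a
D → a y
D → y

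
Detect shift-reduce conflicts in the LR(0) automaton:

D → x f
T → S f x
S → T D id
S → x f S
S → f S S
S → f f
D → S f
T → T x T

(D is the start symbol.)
Augment with D' → D and build the canonical LR(0) collection (I0 = CLOSURE({[D' → . D]}), then GOTO on every symbol after a dot until no new states appear). It has 25 states:
  I0: { [D → . S f], [D → . x f], [D' → . D], [S → . T D id], [S → . f S S], [S → . f f], [S → . x f S], [T → . S f x], [T → . T x T] }  — shift
  I1: { [D' → D .] }  — accept
  I2: { [D → S . f], [T → S . f x] }  — shift
  I3: { [D → . S f], [D → . x f], [S → . T D id], [S → . f S S], [S → . f f], [S → . x f S], [S → T . D id], [T → . S f x], [T → . T x T], [T → T . x T] }  — shift
  I4: { [S → . T D id], [S → . f S S], [S → . f f], [S → . x f S], [S → f . S S], [S → f . f], [T → . S f x], [T → . T x T] }  — shift
  I5: { [D → x . f], [S → x . f S] }  — shift
  I6: { [D → x f .], [S → . T D id], [S → . f S S], [S → . f f], [S → . x f S], [S → x f . S], [T → . S f x], [T → . T x T] }  — shift, reduce
  I7: { [S → x f S .], [T → S . f x] }  — shift, reduce
  I8: { [S → x . f S] }  — shift
  I9: { [S → . T D id], [S → . f S S], [S → . f f], [S → . x f S], [S → x f . S], [T → . S f x], [T → . T x T] }  — shift
  I10: { [T → S f . x] }  — shift
  I11: { [T → S f x .] }  — reduce
  I12: { [S → . T D id], [S → . f S S], [S → . f f], [S → . x f S], [S → f S . S], [T → . S f x], [T → . T x T], [T → S . f x] }  — shift
  I13: { [S → . T D id], [S → . f S S], [S → . f f], [S → . x f S], [S → f . S S], [S → f . f], [S → f f .], [T → . S f x], [T → . T x T] }  — shift, reduce
  I14: { [S → f S S .], [T → S . f x] }  — shift, reduce
  I15: { [S → . T D id], [S → . f S S], [S → . f f], [S → . x f S], [S → f . S S], [S → f . f], [T → . S f x], [T → . T x T], [T → S f . x] }  — shift
  I16: { [S → x . f S], [T → S f x .] }  — shift, reduce
  I17: { [S → T D . id] }  — shift
  I18: { [D → x . f], [S → . T D id], [S → . f S S], [S → . f f], [S → . x f S], [S → x . f S], [T → . S f x], [T → . T x T], [T → T x . T] }  — shift
  I19: { [T → S . f x] }  — shift
  I20: { [D → . S f], [D → . x f], [S → . T D id], [S → . f S S], [S → . f f], [S → . x f S], [S → T . D id], [T → . S f x], [T → . T x T], [T → T . x T], [T → T x T .] }  — shift, reduce
  I21: { [D → x f .], [S → . T D id], [S → . f S S], [S → . f f], [S → . x f S], [S → f . S S], [S → f . f], [S → x f . S], [T → . S f x], [T → . T x T] }  — shift, reduce
  I22: { [S → . T D id], [S → . f S S], [S → . f f], [S → . x f S], [S → f S . S], [S → x f S .], [T → . S f x], [T → . T x T], [T → S . f x] }  — shift, reduce
  I23: { [S → T D id .] }  — reduce
  I24: { [D → S f .], [T → S f . x] }  — shift, reduce

I6 contains reduce item [D → x f .] and shift items [S → . f S S], [S → . f f], [S → . x f S] — shift-reduce conflict.
I7 contains reduce item [S → x f S .] and shift item [T → S . f x] — shift-reduce conflict.
I13 contains reduce item [S → f f .] and shift items [S → . f S S], [S → . f f], [S → f . f], [S → . x f S] — shift-reduce conflict.
I14 contains reduce item [S → f S S .] and shift item [T → S . f x] — shift-reduce conflict.
I16 contains reduce item [T → S f x .] and shift item [S → x . f S] — shift-reduce conflict.
I20 contains reduce item [T → T x T .] and shift items [D → . x f], [S → . f S S], [S → . f f], [S → . x f S], [T → T . x T] — shift-reduce conflict.
I21 contains reduce item [D → x f .] and shift items [S → . f S S], [S → . f f], [S → f . f], [S → . x f S] — shift-reduce conflict.
I22 contains reduce item [S → x f S .] and shift items [S → . f S S], [S → . f f], [S → . x f S], [T → S . f x] — shift-reduce conflict.
I24 contains reduce item [D → S f .] and shift item [T → S f . x] — shift-reduce conflict.

Answer: Yes — I6: [D → x f .] vs [S → . f S S]; I7: [S → x f S .] vs [T → S . f x]; I13: [S → f f .] vs [S → . f S S]; I14: [S → f S S .] vs [T → S . f x]; I16: [T → S f x .] vs [S → x . f S]; I20: [T → T x T .] vs [D → . x f]; I21: [D → x f .] vs [S → . f S S]; I22: [S → x f S .] vs [S → . f S S]; I24: [D → S f .] vs [T → S f . x]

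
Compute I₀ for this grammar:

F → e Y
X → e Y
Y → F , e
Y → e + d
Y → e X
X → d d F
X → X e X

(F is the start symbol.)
{ [F → . e Y], [F' → . F] }

First, augment the grammar with F' → F
I₀ = CLOSURE({ [F' → . F] }):
  [F' → . F] has the dot before F: add [F → . e Y]
No further items can be added.

I₀ = { [F → . e Y], [F' → . F] }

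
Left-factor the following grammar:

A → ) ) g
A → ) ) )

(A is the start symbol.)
A → ) ) A'
A' → g
A' → )

Left-factoring transforms A → αβ₁ | αβ₂ into A → αA' and A' → β₁ | β₂
(α is the longest common prefix among the alternatives). Repeat until
no nonterminal has two alternatives with a common prefix.

Round 1: A has alternatives sharing prefix ') )'. Introduce A': A → ) ) A'
  Add: A' → g
  Add: A' → )

No remaining common prefixes — done.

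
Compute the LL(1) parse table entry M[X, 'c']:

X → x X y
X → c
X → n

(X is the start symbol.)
X → c

To find M[X, 'c'], we find productions for X where 'c' is in the predict set (PREDICT(N → α) = (FIRST(α) \ {ε}) ∪ (FOLLOW(N) if α ⇒* ε)).

X → x X y: PREDICT = { 'x' }
X → c: PREDICT = { 'c' }
  'c' is in predict set, so this production goes in M[X, 'c']
X → n: PREDICT = { 'n' }

M[X, 'c'] = X → c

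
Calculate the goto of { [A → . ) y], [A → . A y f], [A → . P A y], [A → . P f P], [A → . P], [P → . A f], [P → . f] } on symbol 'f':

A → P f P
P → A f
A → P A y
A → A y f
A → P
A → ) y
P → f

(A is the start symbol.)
GOTO(I, 'f') = CLOSURE({ [A → αX.β] : [A → α.Xβ] ∈ I, X = 'f' })

Items with dot before 'f', with the dot advanced:
  [P → . f] → [P → f .]
Closure adds nothing (no advanced item has the dot before a non-terminal).

GOTO = { [P → f .] }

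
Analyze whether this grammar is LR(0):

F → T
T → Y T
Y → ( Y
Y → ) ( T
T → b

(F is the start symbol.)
Yes, the grammar is LR(0)

A grammar is LR(0) if no state in the canonical LR(0) collection has:
  - both a shift item (dot before a terminal) and a complete item (shift-reduce conflict), or
  - two or more complete items (reduce-reduce conflict; the accept item [F' → F .] counts as a complete item here).

Augment with F' → F and build the canonical LR(0) collection (I0 = CLOSURE({[F' → . F]}), then GOTO on every symbol after a dot until no new states appear). It has 11 states:
  I0: { [F → . T], [F' → . F], [T → . Y T], [T → . b], [Y → . ( Y], [Y → . ) ( T] }  — shift
  I1: { [Y → ( . Y], [Y → . ( Y], [Y → . ) ( T] }  — shift
  I2: { [Y → ) . ( T] }  — shift
  I3: { [F' → F .] }  — accept
  I4: { [F → T .] }  — reduce
  I5: { [T → . Y T], [T → . b], [T → Y . T], [Y → . ( Y], [Y → . ) ( T] }  — shift
  I6: { [T → b .] }  — reduce
  I7: { [T → Y T .] }  — reduce
  I8: { [T → . Y T], [T → . b], [Y → ) ( . T], [Y → . ( Y], [Y → . ) ( T] }  — shift
  I9: { [Y → ) ( T .] }  — reduce
  I10: { [Y → ( Y .] }  — reduce

Every state is either a pure shift/goto state or contains exactly one complete item and nothing to shift — no conflicts. The grammar is LR(0).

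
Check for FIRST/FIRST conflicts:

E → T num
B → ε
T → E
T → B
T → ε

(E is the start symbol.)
A FIRST/FIRST conflict occurs when two productions N → α and N → β for the same non-terminal have FIRST(α) ∩ FIRST(β) ≠ ∅ (with ε ∈ FIRST of a nullable right-hand side, so two nullable alternatives also conflict).

FIRST sets of the non-terminals at (or reachable through a nullable prefix from) the front of some alternative:
  FIRST(E) = { 'num' }
  FIRST(B) = { ε }

Productions for T:
  T → E: FIRST = { 'num' }
  T → B: FIRST = { ε }
  T → ε: FIRST = { ε }
E, B have only one production, so no FIRST/FIRST conflict is possible there.

Conflict for T: T → B and T → ε
  Overlap: { ε }

Answer: Yes. T → B / T → ε on { ε }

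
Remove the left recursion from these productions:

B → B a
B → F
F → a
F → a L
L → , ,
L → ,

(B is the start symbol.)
B is directly left-recursive. The standard transformation for
  A → A α₁ | ... | A α_m | β₁ | ... | β_n
is
  A  → β₁ A' | ... | β_n A'
  A' → α₁ A' | ... | α_m A' | ε

B → F becomes B → F B'
B → B a becomes B' → a B'
Add B' → ε

Productions for other non-terminals are unchanged:
  F → a
  F → a L
  L → , ,
  L → ,

Resulting grammar:
B → F B'
B' → a B'
B' → ε
F → a
F → a L
L → , ,
L → ,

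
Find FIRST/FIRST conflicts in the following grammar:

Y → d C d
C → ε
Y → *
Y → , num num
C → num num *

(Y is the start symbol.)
A FIRST/FIRST conflict occurs when two productions N → α and N → β for the same non-terminal have FIRST(α) ∩ FIRST(β) ≠ ∅ (with ε ∈ FIRST of a nullable right-hand side, so two nullable alternatives also conflict).

Productions for Y:
  Y → d C d: FIRST = { 'd' }
  Y → *: FIRST = { '*' }
  Y → , num num: FIRST = { ',' }
Productions for C:
  C → ε: FIRST = { ε }
  C → num num *: FIRST = { 'num' }

All alternatives of each non-terminal have pairwise disjoint FIRST sets.

Answer: No FIRST/FIRST conflicts.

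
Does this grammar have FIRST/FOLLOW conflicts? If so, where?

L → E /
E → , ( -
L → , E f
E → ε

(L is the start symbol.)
No FIRST/FOLLOW conflicts.

A FIRST/FOLLOW conflict occurs when a non-terminal N has a nullable alternative N → β (β ⇒* ε) and another alternative N → α with FIRST(α) ∩ FOLLOW(N) ≠ ∅: on such a lookahead the parser cannot decide between expanding α and letting N vanish via β.

Nullable non-terminals: E.

E: nullable alternative(s) E → ε; FOLLOW(E) = { '/', 'f' }
  E → , ( -: FIRST \ {ε} = { ',' } — disjoint from FOLLOW(E)
  E → ε: FIRST \ {ε} = { } — this is the only nullable alternative, skip

L has no nullable alternative, so no FIRST/FOLLOW check is needed there.

No FIRST/FOLLOW conflicts found.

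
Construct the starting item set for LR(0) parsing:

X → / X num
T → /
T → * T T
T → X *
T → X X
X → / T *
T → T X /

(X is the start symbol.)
First, augment the grammar with X' → X
I₀ = CLOSURE({ [X' → . X] }):
  [X' → . X] has the dot before X: add [X → . / X num], [X → . / T *]
No further items can be added.

I₀ = { [X → . / T *], [X → . / X num], [X' → . X] }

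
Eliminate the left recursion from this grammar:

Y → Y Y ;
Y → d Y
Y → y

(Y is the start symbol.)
Y → d Y Y'
Y → y Y'
Y' → Y ; Y'
Y' → ε

Y is directly left-recursive. The standard transformation for
  A → A α₁ | ... | A α_m | β₁ | ... | β_n
is
  A  → β₁ A' | ... | β_n A'
  A' → α₁ A' | ... | α_m A' | ε

Y → d Y becomes Y → d Y Y'
Y → y becomes Y → y Y'
Y → Y Y ; becomes Y' → Y ; Y'
Add Y' → ε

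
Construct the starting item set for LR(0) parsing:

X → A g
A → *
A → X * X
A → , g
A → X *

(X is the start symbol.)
First, augment the grammar with X' → X
I₀ = CLOSURE({ [X' → . X] }):
  [X' → . X] has the dot before X: add [X → . A g]
  [X → . A g] has the dot before A: add [A → . *], [A → . X * X], [A → . , g], [A → . X *]
No further items can be added.

I₀ = { [A → . *], [A → . , g], [A → . X * X], [A → . X *], [X → . A g], [X' → . X] }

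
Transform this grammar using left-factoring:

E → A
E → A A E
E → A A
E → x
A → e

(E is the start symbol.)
E → A E'
E' → ε
E' → A E''
E'' → E
E'' → ε
E → x
A → e

Left-factoring transforms A → αβ₁ | αβ₂ into A → αA' and A' → β₁ | β₂
(α is the longest common prefix among the alternatives). Repeat until
no nonterminal has two alternatives with a common prefix.

Round 1: E has alternatives sharing prefix 'A'. Introduce E': E → A E'
  Add: E' → ε
  Add: E' → A E
  Add: E' → A

Round 2: E' has alternatives sharing prefix 'A'. Introduce E'': E' → A E''
  Add: E'' → E
  Add: E'' → ε

No remaining common prefixes — done.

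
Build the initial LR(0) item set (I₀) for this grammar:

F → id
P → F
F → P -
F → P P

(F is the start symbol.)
{ [F → . P -], [F → . P P], [F → . id], [F' → . F], [P → . F] }

First, augment the grammar with F' → F
I₀ = CLOSURE({ [F' → . F] }):
  [F' → . F] has the dot before F: add [F → . id], [F → . P -], [F → . P P]
  [F → . P -] has the dot before P: add [P → . F]
No further items can be added.

I₀ = { [F → . P -], [F → . P P], [F → . id], [F' → . F], [P → . F] }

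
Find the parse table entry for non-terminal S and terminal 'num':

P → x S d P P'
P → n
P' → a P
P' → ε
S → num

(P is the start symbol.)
S → num

To find M[S, 'num'], we find productions for S where 'num' is in the predict set (PREDICT(N → α) = (FIRST(α) \ {ε}) ∪ (FOLLOW(N) if α ⇒* ε)).

S → num: PREDICT = { 'num' }
  'num' is in predict set, so this production goes in M[S, 'num']

M[S, 'num'] = S → num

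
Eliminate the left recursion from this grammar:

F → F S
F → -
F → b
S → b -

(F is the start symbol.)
F is directly left-recursive. The standard transformation for
  A → A α₁ | ... | A α_m | β₁ | ... | β_n
is
  A  → β₁ A' | ... | β_n A'
  A' → α₁ A' | ... | α_m A' | ε

F → - becomes F → - F'
F → b becomes F → b F'
F → F S becomes F' → S F'
Add F' → ε

Productions for other non-terminals are unchanged:
  S → b -

Resulting grammar:
F → - F'
F → b F'
F' → S F'
F' → ε
S → b -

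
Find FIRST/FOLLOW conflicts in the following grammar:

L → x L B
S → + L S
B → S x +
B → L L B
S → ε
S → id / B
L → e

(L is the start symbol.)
No FIRST/FOLLOW conflicts.

Nullable non-terminals: S.

S: nullable alternative(s) S → ε; FOLLOW(S) = { 'x' }
  S → + L S: FIRST \ {ε} = { '+' } — disjoint from FOLLOW(S)
  S → ε: FIRST \ {ε} = { } — this is the only nullable alternative, skip
  S → id / B: FIRST \ {ε} = { 'id' } — disjoint from FOLLOW(S)

B, L have no nullable alternative, so no FIRST/FOLLOW check is needed there.

No FIRST/FOLLOW conflicts found.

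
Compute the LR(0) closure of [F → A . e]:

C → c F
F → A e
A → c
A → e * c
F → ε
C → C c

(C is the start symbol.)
{ [F → A . e] }

Start with: [F → A . e]
The dot precedes the terminal e, so nothing is added.

CLOSURE = { [F → A . e] }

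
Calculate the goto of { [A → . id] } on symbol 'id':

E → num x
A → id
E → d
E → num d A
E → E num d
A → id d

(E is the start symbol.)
{ [A → id .] }

GOTO(I, 'id') = CLOSURE({ [A → αX.β] : [A → α.Xβ] ∈ I, X = 'id' })

Items with dot before 'id', with the dot advanced:
  [A → . id] → [A → id .]
Closure adds nothing (no advanced item has the dot before a non-terminal).

GOTO = { [A → id .] }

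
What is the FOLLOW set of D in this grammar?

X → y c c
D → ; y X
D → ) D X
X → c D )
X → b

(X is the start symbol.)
{ ')', 'b', 'c', 'y' }

To compute FOLLOW(D), find every occurrence of D on a right-hand side N → α D β: add FIRST(β) \ {ε}, and if β is empty or nullable also add FOLLOW(N). Iterate to a fixed point.

In D → ) D X: D is followed by X, add FIRST(X) \ {ε} = { 'b', 'c', 'y' }
In X → c D ): D is followed by ')', add FIRST(')') \ {ε} = { ')' }

Taking the union: FOLLOW(D) = { ')', 'b', 'c', 'y' }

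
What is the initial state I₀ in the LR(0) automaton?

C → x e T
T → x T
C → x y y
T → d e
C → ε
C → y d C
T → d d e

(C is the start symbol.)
{ [C → . x e T], [C → . x y y], [C → . y d C], [C → .], [C' → . C] }

First, augment the grammar with C' → C
I₀ = CLOSURE({ [C' → . C] }):
  [C' → . C] has the dot before C: add [C → . x e T], [C → . x y y], [C → .], [C → . y d C]
No further items can be added.

I₀ = { [C → . x e T], [C → . x y y], [C → . y d C], [C → .], [C' → . C] }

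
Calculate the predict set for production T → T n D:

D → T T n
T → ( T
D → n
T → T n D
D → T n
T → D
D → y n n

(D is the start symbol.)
PREDICT(T → T n D) = (FIRST(RHS) \ {ε}) ∪ (FOLLOW(T) if ε ∈ FIRST(RHS), i.e. RHS ⇒* ε)
FIRST(T) = { '(', 'n', 'y' }
FIRST(T n D) = { '(', 'n', 'y' }
ε ∉ FIRST(T n D), so FOLLOW(T) is not added.
PREDICT(T → T n D) = { '(', 'n', 'y' }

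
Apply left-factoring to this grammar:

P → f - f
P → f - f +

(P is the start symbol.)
Left-factoring transforms A → αβ₁ | αβ₂ into A → αA' and A' → β₁ | β₂
(α is the longest common prefix among the alternatives). Repeat until
no nonterminal has two alternatives with a common prefix.

Round 1: P has alternatives sharing prefix 'f - f'. Introduce P': P → f - f P'
  Add: P' → ε
  Add: P' → +

No remaining common prefixes — done.

Resulting grammar:
P → f - f P'
P' → ε
P' → +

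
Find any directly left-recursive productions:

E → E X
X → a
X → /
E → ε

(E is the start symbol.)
Yes, E is left-recursive

Direct left recursion occurs when N → N α for some non-terminal N (the right-hand side begins with the left-hand side itself).

E → E X: LEFT RECURSIVE (starts with E)
X → a: starts with a
X → /: starts with '/'
E → ε: starts with ε

The grammar has direct left recursion on: E.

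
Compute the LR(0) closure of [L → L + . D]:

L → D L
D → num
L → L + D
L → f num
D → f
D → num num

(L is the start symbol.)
{ [D → . f], [D → . num num], [D → . num], [L → L + . D] }

To compute CLOSURE, for each item [A → α.Bβ] where B is a non-terminal, add [B → .γ] for all productions B → γ; repeat for the newly added items until nothing changes.

Start with: [L → L + . D]
  [L → L + . D] has the dot before D: add [D → . num], [D → . f], [D → . num num]
No further items can be added.

CLOSURE = { [D → . f], [D → . num num], [D → . num], [L → L + . D] }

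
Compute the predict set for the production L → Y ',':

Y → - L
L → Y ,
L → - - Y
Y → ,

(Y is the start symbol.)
{ ',', '-' }

PREDICT(L → Y ',') = (FIRST(RHS) \ {ε}) ∪ (FOLLOW(L) if ε ∈ FIRST(RHS), i.e. RHS ⇒* ε)
FIRST(Y) = { ',', '-' }
FIRST(Y ',') = { ',', '-' }
ε ∉ FIRST(Y ','), so FOLLOW(L) is not added.
PREDICT(L → Y ',') = { ',', '-' }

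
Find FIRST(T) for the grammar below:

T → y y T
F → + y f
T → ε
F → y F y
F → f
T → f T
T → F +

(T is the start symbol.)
{ '+', 'f', 'y', ε }

To compute FIRST(T), examine every production with T on the left-hand side, reading each right-hand side left to right until a non-nullable symbol is reached.

FIRST sets of the other non-terminals involved (by the same procedure, iterated to a fixed point):
  FIRST(F) = { '+', 'f', 'y' }

From T → y y T:
  - y is a terminal: add 'y' and stop
From T → ε:
  - ε-production, so ε ∈ FIRST(T)
From T → f T:
  - f is a terminal: add 'f' and stop
From T → F +:
  - F is a non-terminal: add FIRST(F) \ {ε} = { '+', 'f', 'y' }
    F is not nullable, so stop

Collecting: FIRST(T) = { '+', 'f', 'y', ε }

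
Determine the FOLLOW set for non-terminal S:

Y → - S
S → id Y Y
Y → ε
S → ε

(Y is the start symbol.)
To compute FOLLOW(S), find every occurrence of S on a right-hand side N → α S β: add FIRST(β) \ {ε}, and if β is empty or nullable also add FOLLOW(N). Iterate to a fixed point.

In Y → - S: S is at the end, add FOLLOW(Y)

The FOLLOW sets referred to above (computed the same way, to a fixed point):
  FOLLOW(Y) = { $, '-' }

Taking the union: FOLLOW(S) = { $, '-' }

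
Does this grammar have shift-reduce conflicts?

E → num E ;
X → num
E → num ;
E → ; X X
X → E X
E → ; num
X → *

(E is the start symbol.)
A shift-reduce conflict occurs when an LR(0) state has both:
  - a complete (reduce) item [A → α .] (dot at the end), and
  - a shift item [B → β . c γ] (dot before a terminal).

Augment with E' → E and build the canonical LR(0) collection (I0 = CLOSURE({[E' → . E]}), then GOTO on every symbol after a dot until no new states appear). It has 14 states:
  I0: { [E → . ; X X], [E → . ; num], [E → . num ;], [E → . num E ;], [E' → . E] }  — shift
  I1: { [E → . ; X X], [E → . ; num], [E → . num ;], [E → . num E ;], [E → ; . X X], [E → ; . num], [X → . *], [X → . E X], [X → . num] }  — shift
  I2: { [E' → E .] }  — accept
  I3: { [E → . ; X X], [E → . ; num], [E → . num ;], [E → . num E ;], [E → num . ;], [E → num . E ;] }  — shift
  I4: { [E → . ; X X], [E → . ; num], [E → . num ;], [E → . num E ;], [E → ; . X X], [E → ; . num], [E → num ; .], [X → . *], [X → . E X], [X → . num] }  — shift, reduce
  I5: { [E → num E . ;] }  — shift
  I6: { [E → num E ; .] }  — reduce
  I7: { [X → * .] }  — reduce
  I8: { [E → . ; X X], [E → . ; num], [E → . num ;], [E → . num E ;], [X → . *], [X → . E X], [X → . num], [X → E . X] }  — shift
  I9: { [E → . ; X X], [E → . ; num], [E → . num ;], [E → . num E ;], [E → ; X . X], [X → . *], [X → . E X], [X → . num] }  — shift
  I10: { [E → . ; X X], [E → . ; num], [E → . num ;], [E → . num E ;], [E → ; num .], [E → num . ;], [E → num . E ;], [X → num .] }  — shift, 2 reduces
  I11: { [E → ; X X .] }  — reduce
  I12: { [E → . ; X X], [E → . ; num], [E → . num ;], [E → . num E ;], [E → num . ;], [E → num . E ;], [X → num .] }  — shift, reduce
  I13: { [X → E X .] }  — reduce

I4 contains reduce item [E → num ; .] and shift items [E → . ; X X], [E → . ; num], [E → ; . num], [E → . num ;], [E → . num E ;], [X → . *], [X → . num] — shift-reduce conflict.
I10 contains reduce items [E → ; num .], [X → num .] and shift items [E → . ; X X], [E → . ; num], [E → . num ;], [E → num . ;], [E → . num E ;] — shift-reduce conflict.
I12 contains reduce item [X → num .] and shift items [E → . ; X X], [E → . ; num], [E → . num ;], [E → num . ;], [E → . num E ;] — shift-reduce conflict.

Answer: Yes — I4: [E → num ; .] vs [E → . ; X X]; I10: [E → ; num .] vs [E → . ; X X]; I12: [X → num .] vs [E → . ; X X]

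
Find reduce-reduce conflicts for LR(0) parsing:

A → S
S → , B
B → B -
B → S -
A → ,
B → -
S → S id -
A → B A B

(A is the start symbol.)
Yes — I9: [B → - .] vs [B → B - .]

A reduce-reduce conflict occurs when an LR(0) state has two complete items [A → α .] and [B → β .] — both call for a reduction, and with no lookahead the parser cannot choose between them.

Augment with A' → A and build the canonical LR(0) collection (I0 = CLOSURE({[A' → . A]}), then GOTO on every symbol after a dot until no new states appear). It has 16 states:
  I0: { [A → . ,], [A → . B A B], [A → . S], [A' → . A], [B → . -], [B → . B -], [B → . S -], [S → . , B], [S → . S id -] }  — shift
  I1: { [A → , .], [B → . -], [B → . B -], [B → . S -], [S → , . B], [S → . , B], [S → . S id -] }  — shift, reduce
  I2: { [B → - .] }  — reduce
  I3: { [A' → A .] }  — accept
  I4: { [A → . ,], [A → . B A B], [A → . S], [A → B . A B], [B → . -], [B → . B -], [B → . S -], [B → B . -], [S → . , B], [S → . S id -] }  — shift
  I5: { [A → S .], [B → S . -], [S → S . id -] }  — shift, reduce
  I6: { [B → S - .] }  — reduce
  I7: { [S → S id . -] }  — shift
  I8: { [S → S id - .] }  — reduce
  I9: { [B → - .], [B → B - .] }  — 2 reduces
  I10: { [A → B A . B], [B → . -], [B → . B -], [B → . S -], [S → . , B], [S → . S id -] }  — shift
  I11: { [B → . -], [B → . B -], [B → . S -], [S → , . B], [S → . , B], [S → . S id -] }  — shift
  I12: { [A → B A B .], [B → B . -] }  — shift, reduce
  I13: { [B → S . -], [S → S . id -] }  — shift
  I14: { [B → B - .] }  — reduce
  I15: { [B → B . -], [S → , B .] }  — shift, reduce

I9 contains complete items [B → - .], [B → B - .] — reduce-reduce conflict.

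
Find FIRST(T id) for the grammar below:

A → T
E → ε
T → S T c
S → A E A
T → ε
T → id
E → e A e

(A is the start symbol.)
{ 'c', 'e', 'id' }

FIRST sets of the non-terminals involved (from the grammar, by fixed-point iteration):
  FIRST(T) = { 'c', 'e', 'id', ε }

To compute FIRST(T id), process the symbols left to right:
Symbol T is a non-terminal. Add FIRST(T) \ {ε} = { 'c', 'e', 'id' }
T is nullable (ε ∈ FIRST(T)), continue to the next symbol.
Symbol id is a terminal. Add 'id' and stop.
FIRST(T id) = { 'c', 'e', 'id' }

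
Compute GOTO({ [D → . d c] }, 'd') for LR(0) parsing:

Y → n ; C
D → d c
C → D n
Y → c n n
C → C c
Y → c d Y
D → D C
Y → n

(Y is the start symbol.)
{ [D → d . c] }

GOTO(I, 'd') = CLOSURE({ [A → αX.β] : [A → α.Xβ] ∈ I, X = 'd' })

Items with dot before 'd', with the dot advanced:
  [D → . d c] → [D → d . c]
Closure adds nothing (no advanced item has the dot before a non-terminal).

GOTO = { [D → d . c] }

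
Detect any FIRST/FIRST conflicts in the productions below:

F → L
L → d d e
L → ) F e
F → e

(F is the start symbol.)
No FIRST/FIRST conflicts.

A FIRST/FIRST conflict occurs when two productions N → α and N → β for the same non-terminal have FIRST(α) ∩ FIRST(β) ≠ ∅ (with ε ∈ FIRST of a nullable right-hand side, so two nullable alternatives also conflict).

FIRST sets of the non-terminals at (or reachable through a nullable prefix from) the front of some alternative:
  FIRST(L) = { ')', 'd' }

Productions for F:
  F → L: FIRST = { ')', 'd' }
  F → e: FIRST = { 'e' }
Productions for L:
  L → d d e: FIRST = { 'd' }
  L → ) F e: FIRST = { ')' }

All alternatives of each non-terminal have pairwise disjoint FIRST sets.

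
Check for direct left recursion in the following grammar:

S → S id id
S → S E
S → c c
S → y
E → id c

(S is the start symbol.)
S → S id id: LEFT RECURSIVE (starts with S)
S → S E: LEFT RECURSIVE (starts with S)
S → c c: starts with c
S → y: starts with y
E → id c: starts with id

The grammar has direct left recursion on: S.

Answer: Yes, S is left-recursive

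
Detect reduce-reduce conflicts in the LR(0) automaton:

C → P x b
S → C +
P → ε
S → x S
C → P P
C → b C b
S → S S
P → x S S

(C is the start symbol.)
Yes — I8: [P → .] vs [S → x S .]; I9: [P → .] vs [P → x S S .]; I10: [P → .] vs [S → S S .]; I16: [C → P x b .] vs [P → .]

Augment with C' → C and build the canonical LR(0) collection (I0 = CLOSURE({[C' → . C]}), then GOTO on every symbol after a dot until no new states appear). It has 17 states:
  I0: { [C → . P P], [C → . P x b], [C → . b C b], [C' → . C], [P → . x S S], [P → .] }  — shift, reduce
  I1: { [C' → C .] }  — accept
  I2: { [C → P . P], [C → P . x b], [P → . x S S], [P → .] }  — shift, reduce
  I3: { [C → . P P], [C → . P x b], [C → . b C b], [C → b . C b], [P → . x S S], [P → .] }  — shift, reduce
  I4: { [C → . P P], [C → . P x b], [C → . b C b], [P → . x S S], [P → .], [P → x . S S], [S → . C +], [S → . S S], [S → . x S] }  — shift, reduce
  I5: { [S → C . +] }  — shift
  I6: { [C → . P P], [C → . P x b], [C → . b C b], [P → . x S S], [P → .], [P → x S . S], [S → . C +], [S → . S S], [S → . x S], [S → S . S] }  — shift, reduce
  I7: { [C → . P P], [C → . P x b], [C → . b C b], [P → . x S S], [P → .], [P → x . S S], [S → . C +], [S → . S S], [S → . x S], [S → x . S] }  — shift, reduce
  I8: { [C → . P P], [C → . P x b], [C → . b C b], [P → . x S S], [P → .], [P → x S . S], [S → . C +], [S → . S S], [S → . x S], [S → S . S], [S → x S .] }  — shift, 2 reduces
  I9: { [C → . P P], [C → . P x b], [C → . b C b], [P → . x S S], [P → .], [P → x S S .], [S → . C +], [S → . S S], [S → . x S], [S → S . S], [S → S S .] }  — shift, 3 reduces
  I10: { [C → . P P], [C → . P x b], [C → . b C b], [P → . x S S], [P → .], [S → . C +], [S → . S S], [S → . x S], [S → S . S], [S → S S .] }  — shift, 2 reduces
  I11: { [S → C + .] }  — reduce
  I12: { [C → b C . b] }  — shift
  I13: { [C → b C b .] }  — reduce
  I14: { [C → P P .] }  — reduce
  I15: { [C → . P P], [C → . P x b], [C → . b C b], [C → P x . b], [P → . x S S], [P → .], [P → x . S S], [S → . C +], [S → . S S], [S → . x S] }  — shift, reduce
  I16: { [C → . P P], [C → . P x b], [C → . b C b], [C → P x b .], [C → b . C b], [P → . x S S], [P → .] }  — shift, 2 reduces

I8 contains complete items [P → .], [S → x S .] — reduce-reduce conflict.
I9 contains complete items [P → .], [P → x S S .], [S → S S .] — reduce-reduce conflict.
I10 contains complete items [P → .], [S → S S .] — reduce-reduce conflict.
I16 contains complete items [C → P x b .], [P → .] — reduce-reduce conflict.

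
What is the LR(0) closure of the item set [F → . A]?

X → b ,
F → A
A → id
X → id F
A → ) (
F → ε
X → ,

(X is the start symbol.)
{ [A → . ) (], [A → . id], [F → . A] }

To compute CLOSURE, for each item [A → α.Bβ] where B is a non-terminal, add [B → .γ] for all productions B → γ; repeat for the newly added items until nothing changes.

Start with: [F → . A]
  [F → . A] has the dot before A: add [A → . id], [A → . ) (]
No further items can be added.

CLOSURE = { [A → . ) (], [A → . id], [F → . A] }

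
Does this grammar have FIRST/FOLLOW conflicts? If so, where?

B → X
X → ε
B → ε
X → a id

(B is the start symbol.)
A FIRST/FOLLOW conflict occurs when a non-terminal N has a nullable alternative N → β (β ⇒* ε) and another alternative N → α with FIRST(α) ∩ FOLLOW(N) ≠ ∅: on such a lookahead the parser cannot decide between expanding α and letting N vanish via β.

Nullable non-terminals: B, X.
FIRST sets used below: FIRST(X) = { 'a', ε }

B: nullable alternative(s) B → X, B → ε; FOLLOW(B) = { $ }
  B → X: FIRST \ {ε} = { 'a' } — disjoint from FOLLOW(B)
  B → ε: FIRST \ {ε} = { } — disjoint from FOLLOW(B)

X: nullable alternative(s) X → ε; FOLLOW(X) = { $ }
  X → ε: FIRST \ {ε} = { } — this is the only nullable alternative, skip
  X → a id: FIRST \ {ε} = { 'a' } — disjoint from FOLLOW(X)

No FIRST/FOLLOW conflicts found.

Answer: No FIRST/FOLLOW conflicts.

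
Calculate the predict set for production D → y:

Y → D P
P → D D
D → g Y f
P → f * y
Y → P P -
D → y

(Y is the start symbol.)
{ 'y' }

PREDICT(D → y) = (FIRST(RHS) \ {ε}) ∪ (FOLLOW(D) if ε ∈ FIRST(RHS), i.e. RHS ⇒* ε)
FIRST(y) = { 'y' }
ε ∉ FIRST(y), so FOLLOW(D) is not added.
PREDICT(D → y) = { 'y' }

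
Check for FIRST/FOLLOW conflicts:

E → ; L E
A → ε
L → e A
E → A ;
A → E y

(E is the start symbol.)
Nullable non-terminals: A.
FIRST sets used below: FIRST(E) = { ';' }

A: nullable alternative(s) A → ε; FOLLOW(A) = { ';' }
  A → ε: FIRST \ {ε} = { } — this is the only nullable alternative, skip
  A → E y: FIRST \ {ε} = { ';' } — overlaps FOLLOW(A) on { ';' }: CONFLICT

E, L have no nullable alternative, so no FIRST/FOLLOW check is needed there.

So the grammar has 1 FIRST/FOLLOW conflict (marked CONFLICT above).

Answer: Yes. A → E y with FOLLOW(A) on { ';' }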